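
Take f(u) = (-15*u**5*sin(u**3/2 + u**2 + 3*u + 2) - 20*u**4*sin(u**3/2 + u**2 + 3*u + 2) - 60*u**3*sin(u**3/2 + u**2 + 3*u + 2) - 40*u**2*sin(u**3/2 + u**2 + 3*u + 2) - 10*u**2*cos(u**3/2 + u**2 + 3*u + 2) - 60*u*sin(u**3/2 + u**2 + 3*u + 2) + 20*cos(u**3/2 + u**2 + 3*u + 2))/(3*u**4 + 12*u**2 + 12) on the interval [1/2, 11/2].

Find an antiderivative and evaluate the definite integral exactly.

Antiderivative: F(u) = 10*u*cos(u**3/2 + u**2 + 3*u + 2)/(3*(u**2 + 2)); value = 220*cos(2111/16)/387 - 20*cos(61/16)/27

For F(u) to be correct the identity F'(u) - f(u) = 0 must hold.
F(u) = 10*u*cos(u**3/2 + u**2 + 3*u + 2)/(3*(u**2 + 2)) is an antiderivative of f.
Check: d/du[10*u*cos(u**3/2 + u**2 + 3*u + 2)/(3*(u**2 + 2))] = (-15*u**5*sin(u**3/2 + u**2 + 3*u + 2) - 20*u**4*sin(u**3/2 + u**2 + 3*u + 2) - 60*u**3*sin(u**3/2 + u**2 + 3*u + 2) - 40*u**2*sin(u**3/2 + u**2 + 3*u + 2) - 10*u**2*cos(u**3/2 + u**2 + 3*u + 2) - 60*u*sin(u**3/2 + u**2 + 3*u + 2) + 20*cos(u**3/2 + u**2 + 3*u + 2))/(3*u**4 + 12*u**2 + 12) = f(u).
F(11/2) = 220*cos(2111/16)/387; F(1/2) = 20*cos(61/16)/27.
Integral = F(11/2) - F(1/2) = 220*cos(2111/16)/387 - 20*cos(61/16)/27.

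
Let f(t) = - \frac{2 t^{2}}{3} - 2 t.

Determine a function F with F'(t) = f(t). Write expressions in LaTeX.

The integrand splits into summands that can be handled one at a time.
Check: d/dt[\frac{t^{2} \left(- 2 t - 9\right)}{9}] = - \frac{2 t^{2}}{3} - 2 t = f(t).

An antiderivative is F(t) = \frac{t^{2} \left(- 2 t - 9\right)}{9}.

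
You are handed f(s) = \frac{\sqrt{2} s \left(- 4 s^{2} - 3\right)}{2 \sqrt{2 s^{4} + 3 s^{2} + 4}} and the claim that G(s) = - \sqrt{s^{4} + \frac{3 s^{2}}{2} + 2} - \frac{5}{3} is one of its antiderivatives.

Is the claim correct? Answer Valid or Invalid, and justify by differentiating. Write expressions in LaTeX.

d/ds[G] = \frac{- 4 \sqrt{2} s^{3} - 3 \sqrt{2} s}{2 \sqrt{2 s^{4} + 3 s^{2} + 4}}
This equals f(s) exactly, so the claim holds.

Valid: G'(s) = f(s).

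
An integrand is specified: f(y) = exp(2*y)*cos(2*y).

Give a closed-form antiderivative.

An antiderivative is F(y) = (sin(2*y) + cos(2*y))*exp(2*y)/4.

For F(y) to be correct the identity F'(y) - f(y) = 0 must hold.
Check: d/dy[(sin(2*y) + cos(2*y))*exp(2*y)/4] = exp(2*y)*cos(2*y) = f(y).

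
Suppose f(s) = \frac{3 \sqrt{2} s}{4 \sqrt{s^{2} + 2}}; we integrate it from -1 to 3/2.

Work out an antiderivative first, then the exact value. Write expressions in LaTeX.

The substitution u = 2 s^{2} + 4 works: f is exactly (dF/du)*(du/ds) for that inner function.
F(s) = \frac{3 \sqrt{2 s^{2} + 4}}{4} is an antiderivative of f.
Check: d/ds[\frac{3 \sqrt{2 s^{2} + 4}}{4}] = \frac{3 \sqrt{2} s}{4 \sqrt{s^{2} + 2}} = f(s).
F(3/2) = \frac{3 \sqrt{34}}{8}; F(-1) = \frac{3 \sqrt{6}}{4}.
Integral = F(3/2) - F(-1) = - \frac{3 \sqrt{6}}{4} + \frac{3 \sqrt{34}}{8}.

Antiderivative: F(s) = \frac{3 \sqrt{2 s^{2} + 4}}{4}; value = - \frac{3 \sqrt{6}}{4} + \frac{3 \sqrt{34}}{8}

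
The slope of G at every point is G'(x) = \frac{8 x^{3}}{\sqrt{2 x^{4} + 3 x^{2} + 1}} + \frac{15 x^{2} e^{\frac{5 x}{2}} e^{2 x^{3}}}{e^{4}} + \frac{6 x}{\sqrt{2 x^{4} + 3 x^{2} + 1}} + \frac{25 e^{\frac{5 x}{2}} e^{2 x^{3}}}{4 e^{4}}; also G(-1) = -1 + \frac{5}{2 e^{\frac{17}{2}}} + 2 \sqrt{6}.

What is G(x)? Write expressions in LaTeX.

G(x) = \frac{4 \sqrt{2 x^{4} + 3 x^{2} + 1} + \frac{5 e^{\frac{5 x}{2}} e^{2 x^{3}}}{e^{4}} - 2}{2}

Integrate term by term and add the pieces.
A general antiderivative is 2 \sqrt{2 x^{4} + 3 x^{2} + 1} + \frac{5 e^{2 x^{3} + \frac{5 x}{2} - 4}}{2} + C.
The condition gives C = -1 + \frac{5}{2 e^{\frac{17}{2}}} + 2 \sqrt{6} - (\frac{5}{2 e^{\frac{17}{2}}} + 2 \sqrt{6}) = -1.
So G(x) = \frac{4 \sqrt{2 x^{4} + 3 x^{2} + 1} + \frac{5 e^{\frac{5 x}{2}} e^{2 x^{3}}}{e^{4}} - 2}{2}.
Check: d/dx[\frac{4 \sqrt{2 x^{4} + 3 x^{2} + 1} + \frac{5 e^{\frac{5 x}{2}} e^{2 x^{3}}}{e^{4}} - 2}{2}] = \frac{32 x^{3} e^{4} + 60 x^{2} \sqrt{2 x^{4} + 3 x^{2} + 1} e^{\frac{5 x}{2}} e^{2 x^{3}} + 24 x e^{4} + 25 \sqrt{2 x^{4} + 3 x^{2} + 1} e^{\frac{5 x}{2}} e^{2 x^{3}}}{4 \sqrt{2 x^{4} + 3 x^{2} + 1} e^{4}}, which equals G'(x).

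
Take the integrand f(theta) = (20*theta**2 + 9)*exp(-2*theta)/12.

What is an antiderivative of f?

An antiderivative is F(theta) = (-20*theta**2 - 20*theta - 19)*exp(-2*theta)/24.

f has the shape u'v + uv' for u = -5*theta**2/6 - 5*theta/6 - 19/24 and v = exp(-2*theta) — it is the derivative of the product u*v.
Check: d/dtheta[(-20*theta**2 - 20*theta - 19)*exp(-2*theta)/24] = (20*theta**2 + 9)*exp(-2*theta)/12 = f(theta).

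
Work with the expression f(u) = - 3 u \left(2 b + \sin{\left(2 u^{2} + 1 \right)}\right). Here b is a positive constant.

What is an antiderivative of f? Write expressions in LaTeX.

Differentiate the proposed F(u) back; it has to land on f(u) exactly.
Check: d/du[- 3 b u^{2} + \frac{3 \cos{\left(2 u^{2} + 1 \right)}}{4}] = - 6 b u - 3 u \sin{\left(2 u^{2} + 1 \right)}, which equals f(u).

An antiderivative is F(u) = - 3 b u^{2} + \frac{3 \cos{\left(2 u^{2} + 1 \right)}}{4}.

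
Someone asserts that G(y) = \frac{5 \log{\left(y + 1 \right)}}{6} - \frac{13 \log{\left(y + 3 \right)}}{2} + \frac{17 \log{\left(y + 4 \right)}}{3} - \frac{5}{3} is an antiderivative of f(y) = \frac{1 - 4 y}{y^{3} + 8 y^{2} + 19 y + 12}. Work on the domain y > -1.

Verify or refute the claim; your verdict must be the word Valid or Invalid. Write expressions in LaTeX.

Valid: G'(y) = f(y).

d/dy[G] = \frac{1 - 4 y}{y^{3} + 8 y^{2} + 19 y + 12}
This equals f(y) exactly, so the claim holds.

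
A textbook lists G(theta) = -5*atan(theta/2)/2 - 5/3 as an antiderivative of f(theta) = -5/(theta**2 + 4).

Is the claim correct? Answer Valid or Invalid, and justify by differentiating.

Valid. The derivative of G reproduces f.

d/dtheta[G] = -5/(theta**2 + 4)
This equals f(theta) exactly, so the claim holds.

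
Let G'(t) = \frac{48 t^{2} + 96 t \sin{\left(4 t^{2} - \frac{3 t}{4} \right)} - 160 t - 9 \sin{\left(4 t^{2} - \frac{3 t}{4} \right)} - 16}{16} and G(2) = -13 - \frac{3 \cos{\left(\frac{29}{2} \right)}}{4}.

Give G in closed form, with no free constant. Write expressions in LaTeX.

A first test for any G(t): its t-derivative must equal the given G'(t).
A general antiderivative is t^{3} - 5 t^{2} - t - \frac{3 \cos{\left(4 t^{2} - \frac{3 t}{4} \right)}}{4} + \frac{1}{2} + C.
The condition gives C = -13 - \frac{3 \cos{\left(\frac{29}{2} \right)}}{4} - (- \frac{27}{2} - \frac{3 \cos{\left(\frac{29}{2} \right)}}{4}) = \frac{1}{2}.
So G(t) = t^{3} - 5 t^{2} - t - \frac{3 \cos{\left(4 t^{2} - \frac{3 t}{4} \right)}}{4} + 1.
Check: d/dt[t^{3} - 5 t^{2} - t - \frac{3 \cos{\left(4 t^{2} - \frac{3 t}{4} \right)}}{4} + 1] = 3 t^{2} + 6 t \sin{\left(4 t^{2} - \frac{3 t}{4} \right)} - 10 t - \frac{9 \sin{\left(4 t^{2} - \frac{3 t}{4} \right)}}{16} - 1, which equals G'(t).

G(t) = t^{3} - 5 t^{2} - t - \frac{3 \cos{\left(4 t^{2} - \frac{3 t}{4} \right)}}{4} + 1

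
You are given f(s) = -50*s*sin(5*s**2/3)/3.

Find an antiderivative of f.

The substitution u = 5*s**2/3 works: f is exactly (dF/du)*(du/ds) for that inner function.
Check: d/ds[5*cos(5*s**2/3)] = -50*s*sin(5*s**2/3)/3 = f(s).

An antiderivative is F(s) = 5*cos(5*s**2/3).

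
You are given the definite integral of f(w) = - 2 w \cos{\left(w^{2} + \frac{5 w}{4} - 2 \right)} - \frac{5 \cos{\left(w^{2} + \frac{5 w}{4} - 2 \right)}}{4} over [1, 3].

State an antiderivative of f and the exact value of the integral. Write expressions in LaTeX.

Antiderivative: F(w) = - \sin{\left(w^{2} + \frac{5 w}{4} - 2 \right)}; value = \sin{\left(\frac{1}{4} \right)} - \sin{\left(\frac{43}{4} \right)}

The substitution u = w^{2} + \frac{5 w}{4} - 2 works: f is exactly (dF/du)*(du/dw) for that inner function.
F(w) = - \sin{\left(w^{2} + \frac{5 w}{4} - 2 \right)} is an antiderivative of f.
Check: d/dw[- \sin{\left(w^{2} + \frac{5 w}{4} - 2 \right)}] = - 2 w \cos{\left(w^{2} + \frac{5 w}{4} - 2 \right)} - \frac{5 \cos{\left(w^{2} + \frac{5 w}{4} - 2 \right)}}{4} = f(w).
F(3) = - \sin{\left(\frac{43}{4} \right)}; F(1) = - \sin{\left(\frac{1}{4} \right)}.
Integral = F(3) - F(1) = \sin{\left(\frac{1}{4} \right)} - \sin{\left(\frac{43}{4} \right)}.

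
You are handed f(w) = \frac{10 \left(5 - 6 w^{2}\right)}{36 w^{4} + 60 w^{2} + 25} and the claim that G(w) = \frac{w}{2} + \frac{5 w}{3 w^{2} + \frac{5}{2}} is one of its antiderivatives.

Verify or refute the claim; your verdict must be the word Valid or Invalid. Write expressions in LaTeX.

d/dw[G] = \frac{36 w^{4} - 60 w^{2} + 125}{72 w^{4} + 120 w^{2} + 50}
d/dw[G] - f(w) = \frac{1}{2} != 0.

Invalid: d/dw[G] - f = \frac{1}{2}, which is not 0.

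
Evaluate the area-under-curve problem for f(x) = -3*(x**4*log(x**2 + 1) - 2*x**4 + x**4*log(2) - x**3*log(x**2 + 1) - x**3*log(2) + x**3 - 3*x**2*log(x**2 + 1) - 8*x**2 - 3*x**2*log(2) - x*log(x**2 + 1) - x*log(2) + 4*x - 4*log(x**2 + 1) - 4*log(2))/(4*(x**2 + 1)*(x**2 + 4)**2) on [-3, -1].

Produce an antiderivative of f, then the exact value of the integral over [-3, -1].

Since d/dx undoes antidifferentiation here, F'(x) = f(x) is required of F(x).
F(x) = (6*x*log(x**2 + 1) + 6*x*log(2) - 3*log(x**2 + 1) - 3*log(2))/(8*x**2 + 32) is an antiderivative of f.
Check: d/dx[(6*x*log(x**2 + 1) + 6*x*log(2) - 3*log(x**2 + 1) - 3*log(2))/(8*x**2 + 32)] = (-3*x**4*log(x**2 + 1) - 3*x**4*log(2) + 6*x**4 + 3*x**3*log(x**2 + 1) - 3*x**3 + 3*x**3*log(2) + 9*x**2*log(x**2 + 1) + 9*x**2*log(2) + 24*x**2 + 3*x*log(x**2 + 1) - 12*x + 3*x*log(2) + 12*log(x**2 + 1) + 12*log(2))/(4*x**6 + 36*x**4 + 96*x**2 + 64), which equals f(x).
F(-1) = -9*log(2)/20; F(-3) = -21*log(10)/104 - 21*log(2)/104.
Integral = F(-1) - F(-3) = -9*log(4)/40 + 21*log(20)/104.

Antiderivative: F(x) = (6*x*log(x**2 + 1) + 6*x*log(2) - 3*log(x**2 + 1) - 3*log(2))/(8*x**2 + 32); value = -9*log(4)/40 + 21*log(20)/104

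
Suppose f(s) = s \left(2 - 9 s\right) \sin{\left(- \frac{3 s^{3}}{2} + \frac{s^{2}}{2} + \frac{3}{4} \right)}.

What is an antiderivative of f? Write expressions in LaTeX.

An antiderivative is F(s) = - 2 \cos{\left(- \frac{3 s^{3}}{2} + \frac{s^{2}}{2} + \frac{3}{4} \right)}.

The substitution u = - \frac{3 s^{3}}{2} + \frac{s^{2}}{2} + \frac{3}{4} works: f is exactly (dF/du)*(du/ds) for that inner function.
Check: d/ds[- 2 \cos{\left(- \frac{3 s^{3}}{2} + \frac{s^{2}}{2} + \frac{3}{4} \right)}] = - 9 s^{2} \sin{\left(- \frac{3 s^{3}}{2} + \frac{s^{2}}{2} + \frac{3}{4} \right)} + 2 s \sin{\left(- \frac{3 s^{3}}{2} + \frac{s^{2}}{2} + \frac{3}{4} \right)}, which equals f(s).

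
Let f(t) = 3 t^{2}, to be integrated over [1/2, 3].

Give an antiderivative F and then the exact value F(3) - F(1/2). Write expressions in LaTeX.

Recover f(t) by differentiating a candidate F(t); any mismatch rules it out.
F(t) = t^{3} is an antiderivative of f.
Check: d/dt[t^{3}] = 3 t^{2} = f(t).
F(3) = 27; F(1/2) = \frac{1}{8}.
Integral = F(3) - F(1/2) = \frac{215}{8}.

Antiderivative: F(t) = t^{3}; value = \frac{215}{8}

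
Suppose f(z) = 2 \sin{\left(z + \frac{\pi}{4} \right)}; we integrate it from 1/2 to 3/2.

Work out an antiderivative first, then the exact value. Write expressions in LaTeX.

Antiderivative: F(z) = - 2 \cos{\left(z + \frac{\pi}{4} \right)}; value = 2 \cos{\left(\frac{1}{2} + \frac{\pi}{4} \right)} - 2 \cos{\left(\frac{\pi}{4} + \frac{3}{2} \right)}

A first test for any F(z): its z-derivative must equal f(z) identically.
F(z) = - 2 \cos{\left(z + \frac{\pi}{4} \right)} is an antiderivative of f.
Check: d/dz[- 2 \cos{\left(z + \frac{\pi}{4} \right)}] = 2 \sin{\left(z + \frac{\pi}{4} \right)} = f(z).
F(3/2) = - 2 \cos{\left(\frac{\pi}{4} + \frac{3}{2} \right)}; F(1/2) = - 2 \cos{\left(\frac{1}{2} + \frac{\pi}{4} \right)}.
Integral = F(3/2) - F(1/2) = 2 \cos{\left(\frac{1}{2} + \frac{\pi}{4} \right)} - 2 \cos{\left(\frac{\pi}{4} + \frac{3}{2} \right)}.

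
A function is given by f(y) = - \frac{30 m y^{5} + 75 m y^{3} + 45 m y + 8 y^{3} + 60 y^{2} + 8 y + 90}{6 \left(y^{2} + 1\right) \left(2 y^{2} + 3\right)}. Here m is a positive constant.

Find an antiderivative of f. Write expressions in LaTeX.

An antiderivative is F(y) = \frac{- 15 m y^{2} - 4 \log{\left(4 y^{2} + 6 \right)} - 60 \operatorname{atan}{\left(y \right)}}{12}.

An antiderivative F(y) passes only if d/dy[F] lands on f(y) exactly.
Check: d/dy[\frac{- 15 m y^{2} - 4 \log{\left(4 y^{2} + 6 \right)} - 60 \operatorname{atan}{\left(y \right)}}{12}] = \frac{- 30 m y^{5} - 75 m y^{3} - 45 m y - 8 y^{3} - 60 y^{2} - 8 y - 90}{12 y^{4} + 30 y^{2} + 18}, which equals f(y).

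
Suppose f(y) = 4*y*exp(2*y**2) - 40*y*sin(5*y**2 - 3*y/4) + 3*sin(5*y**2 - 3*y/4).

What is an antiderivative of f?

An antiderivative is F(y) = exp(2*y**2) + 4*cos(5*y**2 - 3*y/4).

The integrand splits into summands that can be handled one at a time.
Check: d/dy[exp(2*y**2) + 4*cos(5*y**2 - 3*y/4)] = 4*y*exp(2*y**2) - 40*y*sin(5*y**2 - 3*y/4) + 3*sin(5*y**2 - 3*y/4) = f(y).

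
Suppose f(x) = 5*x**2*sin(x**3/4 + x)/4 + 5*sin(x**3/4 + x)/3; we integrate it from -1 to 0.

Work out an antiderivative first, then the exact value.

Antiderivative: F(x) = -5*cos(x**3/4 + x)/3; value = -5/3 + 5*cos(5/4)/3

f matches the chain-rule pattern g'(h)*h' with inner function h(x) = x**3/4 + x; substituting u = h(x) collapses the integral.
F(x) = -5*cos(x**3/4 + x)/3 is an antiderivative of f.
Check: d/dx[-5*cos(x**3/4 + x)/3] = 5*x**2*sin(x**3/4 + x)/4 + 5*sin(x**3/4 + x)/3 = f(x).
F(0) = -5/3; F(-1) = -5*cos(5/4)/3.
Integral = F(0) - F(-1) = -5/3 + 5*cos(5/4)/3.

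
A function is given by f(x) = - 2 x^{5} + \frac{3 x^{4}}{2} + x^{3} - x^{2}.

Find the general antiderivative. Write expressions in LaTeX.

The integrand splits into summands that can be handled one at a time.
Check: d/dx[- \frac{x^{6}}{3} + \frac{3 x^{5}}{10} + \frac{x^{4}}{4} - \frac{x^{3}}{3}] = - 2 x^{5} + \frac{3 x^{4}}{2} + x^{3} - x^{2} = f(x).

F(x) = - \frac{x^{6}}{3} + \frac{3 x^{5}}{10} + \frac{x^{4}}{4} - \frac{x^{3}}{3} + C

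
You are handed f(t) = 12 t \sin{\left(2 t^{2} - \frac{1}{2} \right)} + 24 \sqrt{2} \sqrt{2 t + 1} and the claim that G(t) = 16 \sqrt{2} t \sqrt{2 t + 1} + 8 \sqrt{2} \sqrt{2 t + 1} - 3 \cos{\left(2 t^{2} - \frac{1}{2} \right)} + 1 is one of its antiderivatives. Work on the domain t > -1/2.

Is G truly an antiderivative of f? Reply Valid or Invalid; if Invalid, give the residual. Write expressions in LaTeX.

Valid - differentiating G returns exactly f.

d/dt[G] = \frac{12 t \sqrt{2 t + 1} \sin{\left(2 t^{2} - \frac{1}{2} \right)} + 48 \sqrt{2} t + 24 \sqrt{2}}{\sqrt{2 t + 1}}
This equals f(t) exactly, so the claim holds.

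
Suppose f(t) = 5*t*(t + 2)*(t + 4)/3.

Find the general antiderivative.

F(t) = 5*t**4/12 + 10*t**3/3 + 20*t**2/3 + C

The substitution u = t**2/2 + 2*t works: f is exactly (dF/du)*(du/dt) for that inner function.
Check: d/dt[5*t**4/12 + 10*t**3/3 + 20*t**2/3] = 5*t**3/3 + 10*t**2 + 40*t/3, which equals f(t).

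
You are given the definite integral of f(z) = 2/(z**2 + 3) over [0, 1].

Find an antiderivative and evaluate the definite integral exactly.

For F(z) to be correct the identity F'(z) - f(z) = 0 must hold.
F(z) = 2*sqrt(3)*atan(sqrt(3)*z/3)/3 is an antiderivative of f.
Check: d/dz[2*sqrt(3)*atan(sqrt(3)*z/3)/3] = 2/(z**2 + 3) = f(z).
F(1) = sqrt(3)*pi/9; F(0) = 0.
Integral = F(1) - F(0) = sqrt(3)*pi/9.

Antiderivative: F(z) = 2*sqrt(3)*atan(sqrt(3)*z/3)/3; value = sqrt(3)*pi/9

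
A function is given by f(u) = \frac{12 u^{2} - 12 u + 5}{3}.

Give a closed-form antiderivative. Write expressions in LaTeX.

An antiderivative is F(u) = \frac{4 u^{3}}{3} - 2 u^{2} + \frac{5 u}{3}.

Check any antiderivative F(u) by computing F'(u) and comparing it with f(u).
Check: d/du[\frac{4 u^{3}}{3} - 2 u^{2} + \frac{5 u}{3}] = 4 u^{2} - 4 u + \frac{5}{3}, which equals f(u).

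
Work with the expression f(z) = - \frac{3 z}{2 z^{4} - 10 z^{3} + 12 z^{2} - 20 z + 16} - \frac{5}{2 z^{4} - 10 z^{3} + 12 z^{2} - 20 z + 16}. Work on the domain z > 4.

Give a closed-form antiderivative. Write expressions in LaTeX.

The denominator factors as 2 \left(z - 4\right) \left(z - 1\right) \left(z^{2} + 2\right); partial fractions split f into directly integrable pieces: - \frac{31 z - 20}{108 \left(z^{2} + 2\right)} + \frac{4}{9 \left(z - 1\right)} - \frac{17}{108 \left(z - 4\right)}.
Check: d/dz[- \frac{17 \log{\left(z - 4 \right)}}{108} + \frac{4 \log{\left(z - 1 \right)}}{9} - \frac{31 \log{\left(z^{2} + 2 \right)}}{216} + \frac{5 \sqrt{2} \operatorname{atan}{\left(\frac{\sqrt{2} z}{2} \right)}}{54}] = \frac{- 3 z - 5}{2 z^{4} - 10 z^{3} + 12 z^{2} - 20 z + 16}, which equals f(z).

An antiderivative is F(z) = - \frac{17 \log{\left(z - 4 \right)}}{108} + \frac{4 \log{\left(z - 1 \right)}}{9} - \frac{31 \log{\left(z^{2} + 2 \right)}}{216} + \frac{5 \sqrt{2} \operatorname{atan}{\left(\frac{\sqrt{2} z}{2} \right)}}{54}.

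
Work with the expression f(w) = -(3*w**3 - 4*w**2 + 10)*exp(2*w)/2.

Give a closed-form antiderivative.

An antiderivative is F(w) = -(12*w**3 - 34*w**2 + 34*w + 23)*exp(2*w)/16.

Recognize the product-rule pattern: f = u'v + uv' with u = -3*w**3/4 + 17*w**2/8 - 17*w/8 - 23/16, v = exp(2*w), so integration by parts undoes it.
Check: d/dw[-(12*w**3 - 34*w**2 + 34*w + 23)*exp(2*w)/16] = -3*w**3*exp(2*w)/2 + 2*w**2*exp(2*w) - 5*exp(2*w), which equals f(w).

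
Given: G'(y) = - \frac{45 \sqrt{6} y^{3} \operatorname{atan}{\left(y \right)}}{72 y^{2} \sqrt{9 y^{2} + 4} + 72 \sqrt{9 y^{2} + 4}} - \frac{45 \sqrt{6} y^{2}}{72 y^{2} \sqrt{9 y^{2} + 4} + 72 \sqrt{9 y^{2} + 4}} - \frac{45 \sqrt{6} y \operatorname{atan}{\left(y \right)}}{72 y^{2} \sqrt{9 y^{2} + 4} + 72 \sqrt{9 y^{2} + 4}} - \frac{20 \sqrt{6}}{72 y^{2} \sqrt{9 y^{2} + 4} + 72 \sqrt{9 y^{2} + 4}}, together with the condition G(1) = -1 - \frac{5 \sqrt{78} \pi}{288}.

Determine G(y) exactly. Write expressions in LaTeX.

Recognize the product-rule pattern: G'(y) = u'v + uv' with u = - \frac{5 \sqrt{\frac{3 y^{2}}{2} + \frac{2}{3}}}{12}, v = \operatorname{atan}{\left(y \right)}, so integration by parts undoes it.
A general antiderivative is - \frac{5 \sqrt{\frac{3 y^{2}}{2} + \frac{2}{3}} \operatorname{atan}{\left(y \right)}}{12} + C.
The condition gives C = -1 - \frac{5 \sqrt{78} \pi}{288} - (- \frac{5 \sqrt{78} \pi}{288}) = -1.
So G(y) = - \frac{5 \sqrt{6} \sqrt{9 y^{2} + 4} \operatorname{atan}{\left(y \right)}}{72} - 1.
Check: d/dy[- \frac{5 \sqrt{6} \sqrt{9 y^{2} + 4} \operatorname{atan}{\left(y \right)}}{72} - 1] = \frac{- 45 \sqrt{6} y^{3} \operatorname{atan}{\left(y \right)} - 45 \sqrt{6} y^{2} - 45 \sqrt{6} y \operatorname{atan}{\left(y \right)} - 20 \sqrt{6}}{72 y^{2} \sqrt{9 y^{2} + 4} + 72 \sqrt{9 y^{2} + 4}}, which equals G'(y).

G(y) = - \frac{5 \sqrt{6} \sqrt{9 y^{2} + 4} \operatorname{atan}{\left(y \right)}}{72} - 1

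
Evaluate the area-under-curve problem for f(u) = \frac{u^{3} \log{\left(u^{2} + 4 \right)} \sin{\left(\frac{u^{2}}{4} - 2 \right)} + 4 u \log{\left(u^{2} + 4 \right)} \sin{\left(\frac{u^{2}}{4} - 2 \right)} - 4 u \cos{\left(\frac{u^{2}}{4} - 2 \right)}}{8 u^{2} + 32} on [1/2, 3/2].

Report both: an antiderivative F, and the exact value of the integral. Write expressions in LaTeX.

Antiderivative: F(u) = - \frac{\log{\left(u^{2} + 4 \right)} \cos{\left(\frac{u^{2}}{4} - 2 \right)}}{4}; value = \frac{\log{\left(\frac{17}{4} \right)} \cos{\left(\frac{31}{16} \right)}}{4} - \frac{\log{\left(\frac{25}{4} \right)} \cos{\left(\frac{23}{16} \right)}}{4}

Recognize the product-rule pattern: f = v'r + vr' with v = - \frac{\cos{\left(\frac{u^{2}}{4} - 2 \right)}}{4}, r = \log{\left(u^{2} + 4 \right)}, so integration by parts undoes it.
F(u) = - \frac{\log{\left(u^{2} + 4 \right)} \cos{\left(\frac{u^{2}}{4} - 2 \right)}}{4} is an antiderivative of f.
Check: d/du[- \frac{\log{\left(u^{2} + 4 \right)} \cos{\left(\frac{u^{2}}{4} - 2 \right)}}{4}] = \frac{u^{3} \log{\left(u^{2} + 4 \right)} \sin{\left(\frac{u^{2}}{4} - 2 \right)} + 4 u \log{\left(u^{2} + 4 \right)} \sin{\left(\frac{u^{2}}{4} - 2 \right)} - 4 u \cos{\left(\frac{u^{2}}{4} - 2 \right)}}{8 u^{2} + 32} = f(u).
F(3/2) = - \frac{\log{\left(\frac{25}{4} \right)} \cos{\left(\frac{23}{16} \right)}}{4}; F(1/2) = - \frac{\log{\left(\frac{17}{4} \right)} \cos{\left(\frac{31}{16} \right)}}{4}.
Integral = F(3/2) - F(1/2) = \frac{\log{\left(\frac{17}{4} \right)} \cos{\left(\frac{31}{16} \right)}}{4} - \frac{\log{\left(\frac{25}{4} \right)} \cos{\left(\frac{23}{16} \right)}}{4}.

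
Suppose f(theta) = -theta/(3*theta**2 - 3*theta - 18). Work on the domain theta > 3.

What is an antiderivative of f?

Factor the denominator (3*(theta - 3)*(theta + 2)) and decompose: f = -2/(15*(theta + 2)) - 1/(5*(theta - 3)); each piece integrates to a log, atan, or power term.
Check: d/dtheta[-(3*log(theta - 3) + 2*log(theta + 2))/15] = -theta/(3*theta**2 - 3*theta - 18) = f(theta).

An antiderivative is F(theta) = -(3*log(theta - 3) + 2*log(theta + 2))/15.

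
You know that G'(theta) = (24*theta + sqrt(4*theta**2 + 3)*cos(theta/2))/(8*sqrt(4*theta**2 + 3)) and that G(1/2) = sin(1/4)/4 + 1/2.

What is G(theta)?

G(theta) = 3*sqrt(4*theta**2 + 3)/4 + sin(theta/2)/4 - 1

Check a candidate G(theta) by differentiating: d/dtheta[G] must match the given G'(theta).
A general antiderivative is 3*sqrt(4*theta**2 + 3)/4 + sin(theta/2)/4 + C.
The condition gives C = sin(1/4)/4 + 1/2 - (sin(1/4)/4 + 3/2) = -1.
So G(theta) = 3*sqrt(4*theta**2 + 3)/4 + sin(theta/2)/4 - 1.
Check: d/dtheta[3*sqrt(4*theta**2 + 3)/4 + sin(theta/2)/4 - 1] = (24*theta + sqrt(4*theta**2 + 3)*cos(theta/2))/(8*sqrt(4*theta**2 + 3)) = G'(theta).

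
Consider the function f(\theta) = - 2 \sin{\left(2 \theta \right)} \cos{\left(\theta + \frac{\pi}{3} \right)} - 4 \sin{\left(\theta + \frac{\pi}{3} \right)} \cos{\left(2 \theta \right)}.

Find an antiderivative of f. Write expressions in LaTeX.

An antiderivative is F(\theta) = - 2 \sin{\left(2 \theta \right)} \sin{\left(\theta + \frac{\pi}{3} \right)}.

f has the shape u'v + uv' for u = - 2 \sin{\left(2 \theta \right)} and v = \sin{\left(\theta + \frac{\pi}{3} \right)} — it is the derivative of the product u*v.
Check: d/d\theta[- 2 \sin{\left(2 \theta \right)} \sin{\left(\theta + \frac{\pi}{3} \right)}] = - 2 \sin{\left(2 \theta \right)} \cos{\left(\theta + \frac{\pi}{3} \right)} - 4 \sin{\left(\theta + \frac{\pi}{3} \right)} \cos{\left(2 \theta \right)} = f(\theta).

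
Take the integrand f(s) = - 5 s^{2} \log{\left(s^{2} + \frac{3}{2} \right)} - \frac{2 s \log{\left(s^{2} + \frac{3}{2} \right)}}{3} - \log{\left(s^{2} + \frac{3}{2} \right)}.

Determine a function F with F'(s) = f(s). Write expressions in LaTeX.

An antiderivative is F(s) = - \frac{5 s^{3} \log{\left(s^{2} + \frac{3}{2} \right)}}{3} + \frac{10 s^{3}}{9} - \frac{s^{2} \log{\left(s^{2} + \frac{3}{2} \right)}}{3} + \frac{s^{2}}{3} - s \log{\left(s^{2} + \frac{3}{2} \right)} - 3 s - \frac{\log{\left(s^{2} + \frac{3}{2} \right)}}{2} + \frac{3 \sqrt{6} \operatorname{atan}{\left(\frac{\sqrt{6} s}{3} \right)}}{2}.

Integrate term by term and add the pieces.
Check: d/ds[- \frac{5 s^{3} \log{\left(s^{2} + \frac{3}{2} \right)}}{3} + \frac{10 s^{3}}{9} - \frac{s^{2} \log{\left(s^{2} + \frac{3}{2} \right)}}{3} + \frac{s^{2}}{3} - s \log{\left(s^{2} + \frac{3}{2} \right)} - 3 s - \frac{\log{\left(s^{2} + \frac{3}{2} \right)}}{2} + \frac{3 \sqrt{6} \operatorname{atan}{\left(\frac{\sqrt{6} s}{3} \right)}}{2}] = - 5 s^{2} \log{\left(s^{2} + \frac{3}{2} \right)} - \frac{2 s \log{\left(s^{2} + \frac{3}{2} \right)}}{3} - \log{\left(s^{2} + \frac{3}{2} \right)} = f(s).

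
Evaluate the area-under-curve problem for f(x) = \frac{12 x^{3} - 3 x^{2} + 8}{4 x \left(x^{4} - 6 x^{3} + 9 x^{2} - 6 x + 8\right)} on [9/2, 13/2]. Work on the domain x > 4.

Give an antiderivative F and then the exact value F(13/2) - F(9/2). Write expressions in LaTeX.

The denominator factors as 4 x \left(x - 4\right) \left(x - 2\right) \left(x^{2} + 1\right); partial fractions split f into directly integrable pieces: - \frac{149 x + 18}{340 \left(x^{2} + 1\right)} - \frac{23}{20 \left(x - 2\right)} + \frac{91}{68 \left(x - 4\right)} + \frac{1}{4 x}.
F(x) = \frac{\log{\left(x \right)}}{4} + \frac{91 \log{\left(x - 4 \right)}}{68} - \frac{23 \log{\left(x - 2 \right)}}{20} - \frac{149 \log{\left(x^{2} + 1 \right)}}{680} - \frac{9 \operatorname{atan}{\left(x \right)}}{170} is an antiderivative of f.
Check: d/dx[\frac{\log{\left(x \right)}}{4} + \frac{91 \log{\left(x - 4 \right)}}{68} - \frac{23 \log{\left(x - 2 \right)}}{20} - \frac{149 \log{\left(x^{2} + 1 \right)}}{680} - \frac{9 \operatorname{atan}{\left(x \right)}}{170}] = \frac{12 x^{3} - 3 x^{2} + 8}{4 x^{5} - 24 x^{4} + 36 x^{3} - 24 x^{2} + 32 x}, which equals f(x).
F(13/2) = - \frac{23 \log{\left(\frac{9}{2} \right)}}{20} - \frac{149 \log{\left(\frac{173}{4} \right)}}{680} - \frac{9 \operatorname{atan}{\left(\frac{13}{2} \right)}}{170} + \frac{\log{\left(\frac{13}{2} \right)}}{4} + \frac{91 \log{\left(\frac{5}{2} \right)}}{68}; F(9/2) = - \frac{23 \log{\left(\frac{5}{2} \right)}}{20} - \frac{91 \log{\left(2 \right)}}{68} - \frac{149 \log{\left(\frac{85}{4} \right)}}{680} - \frac{9 \operatorname{atan}{\left(\frac{9}{2} \right)}}{170} + \frac{\log{\left(\frac{9}{2} \right)}}{4}.
Integral = F(13/2) - F(9/2) = - \frac{7 \log{\left(\frac{9}{2} \right)}}{5} - \frac{149 \log{\left(\frac{173}{4} \right)}}{680} - \frac{9 \operatorname{atan}{\left(\frac{13}{2} \right)}}{170} + \frac{9 \operatorname{atan}{\left(\frac{9}{2} \right)}}{170} + \frac{\log{\left(\frac{13}{2} \right)}}{4} + \frac{149 \log{\left(\frac{85}{4} \right)}}{680} + \frac{91 \log{\left(2 \right)}}{68} + \frac{423 \log{\left(\frac{5}{2} \right)}}{170}.

Antiderivative: F(x) = \frac{\log{\left(x \right)}}{4} + \frac{91 \log{\left(x - 4 \right)}}{68} - \frac{23 \log{\left(x - 2 \right)}}{20} - \frac{149 \log{\left(x^{2} + 1 \right)}}{680} - \frac{9 \operatorname{atan}{\left(x \right)}}{170}; value = - \frac{7 \log{\left(\frac{9}{2} \right)}}{5} - \frac{149 \log{\left(\frac{173}{4} \right)}}{680} - \frac{9 \operatorname{atan}{\left(\frac{13}{2} \right)}}{170} + \frac{9 \operatorname{atan}{\left(\frac{9}{2} \right)}}{170} + \frac{\log{\left(\frac{13}{2} \right)}}{4} + \frac{149 \log{\left(\frac{85}{4} \right)}}{680} + \frac{91 \log{\left(2 \right)}}{68} + \frac{423 \log{\left(\frac{5}{2} \right)}}{170}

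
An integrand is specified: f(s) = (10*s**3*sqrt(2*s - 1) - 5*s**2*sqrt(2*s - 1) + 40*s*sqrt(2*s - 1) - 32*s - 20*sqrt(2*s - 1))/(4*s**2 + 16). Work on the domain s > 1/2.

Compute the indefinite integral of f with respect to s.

F(s) = (4*s**2*sqrt(2*s - 1) - 4*s*sqrt(2*s - 1) + sqrt(2*s - 1) - 16*log(s**2 + 4))/4 + C

Recover f(s) by differentiating a candidate F(s); any mismatch rules it out.
Check: d/ds[(4*s**2*sqrt(2*s - 1) - 4*s*sqrt(2*s - 1) + sqrt(2*s - 1) - 16*log(s**2 + 4))/4] = (20*s**4 - 20*s**3 + 85*s**2 - 32*s*sqrt(2*s - 1) - 80*s + 20)/(4*s**2*sqrt(2*s - 1) + 16*sqrt(2*s - 1)), which equals f(s).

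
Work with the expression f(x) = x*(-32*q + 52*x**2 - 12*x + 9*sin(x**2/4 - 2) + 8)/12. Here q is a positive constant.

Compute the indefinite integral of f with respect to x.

F(x) = -4*q*x**2/3 + 13*x**4/12 - x**3/3 + x**2/3 - 3*cos(x**2/4 - 2)/2 + C

Since d/dx undoes antidifferentiation here, F'(x) = f(x) is required of F(x).
Check: d/dx[-4*q*x**2/3 + 13*x**4/12 - x**3/3 + x**2/3 - 3*cos(x**2/4 - 2)/2] = -8*q*x/3 + 13*x**3/3 - x**2 + 3*x*sin(x**2/4 - 2)/4 + 2*x/3, which equals f(x).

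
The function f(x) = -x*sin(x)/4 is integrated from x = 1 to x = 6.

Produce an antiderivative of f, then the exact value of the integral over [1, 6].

Antiderivative: F(x) = x*cos(x)/4 - sin(x)/4; value = -cos(1)/4 - sin(6)/4 + sin(1)/4 + 3*cos(6)/2

For F(x) to be correct the identity F'(x) - f(x) = 0 must hold.
F(x) = x*cos(x)/4 - sin(x)/4 is an antiderivative of f.
Check: d/dx[x*cos(x)/4 - sin(x)/4] = -x*sin(x)/4 = f(x).
F(6) = -sin(6)/4 + 3*cos(6)/2; F(1) = -sin(1)/4 + cos(1)/4.
Integral = F(6) - F(1) = -cos(1)/4 - sin(6)/4 + sin(1)/4 + 3*cos(6)/2.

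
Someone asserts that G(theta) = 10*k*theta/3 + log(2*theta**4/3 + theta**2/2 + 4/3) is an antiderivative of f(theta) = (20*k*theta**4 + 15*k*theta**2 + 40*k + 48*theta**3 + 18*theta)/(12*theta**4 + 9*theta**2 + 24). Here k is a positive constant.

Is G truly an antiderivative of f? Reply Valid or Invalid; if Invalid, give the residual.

Invalid: d/dtheta[G] - f = 5*k/3, which is not 0.

d/dtheta[G] = (40*k*theta**4 + 30*k*theta**2 + 80*k + 48*theta**3 + 18*theta)/(12*theta**4 + 9*theta**2 + 24)
d/dtheta[G] - f(theta) = 5*k/3 != 0.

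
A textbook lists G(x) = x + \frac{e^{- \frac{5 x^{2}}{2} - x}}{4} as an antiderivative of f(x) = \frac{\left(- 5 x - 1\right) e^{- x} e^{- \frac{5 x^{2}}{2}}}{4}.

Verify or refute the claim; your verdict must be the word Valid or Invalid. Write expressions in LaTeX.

Invalid: d/dx[G] - f = 1, which is not 0.

d/dx[G] = \frac{\left(- 5 x + 4 e^{x} e^{\frac{5 x^{2}}{2}} - 1\right) e^{- x} e^{- \frac{5 x^{2}}{2}}}{4}
d/dx[G] - f(x) = 1 != 0.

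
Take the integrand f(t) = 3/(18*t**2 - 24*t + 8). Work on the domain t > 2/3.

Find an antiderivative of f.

An antiderivative is F(t) = -1/(2*(3*t - 2)).

Differentiate the proposed F(t) back; it has to land on f(t) exactly.
Check: d/dt[-1/(2*(3*t - 2))] = 3/(18*t**2 - 24*t + 8) = f(t).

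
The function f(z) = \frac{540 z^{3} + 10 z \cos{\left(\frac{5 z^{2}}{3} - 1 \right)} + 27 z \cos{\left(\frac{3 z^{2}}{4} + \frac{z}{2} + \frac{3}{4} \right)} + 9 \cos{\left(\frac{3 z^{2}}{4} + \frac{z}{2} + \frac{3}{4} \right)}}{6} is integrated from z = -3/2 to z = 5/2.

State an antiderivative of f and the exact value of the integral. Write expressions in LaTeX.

Antiderivative: F(z) = \frac{45 z^{4} + \sin{\left(\frac{5 z^{2}}{3} - 1 \right)} + 6 \sin{\left(\frac{3 z^{2}}{4} + \frac{z}{2} + \frac{3}{4} \right)}}{2}; value = - 3 \sin{\left(\frac{27}{16} \right)} - \frac{\sin{\left(\frac{11}{4} \right)}}{2} + \frac{\sin{\left(\frac{113}{12} \right)}}{2} + 3 \sin{\left(\frac{107}{16} \right)} + 765

Check any antiderivative F(z) by computing F'(z) and comparing it with f(z).
F(z) = \frac{45 z^{4} + \sin{\left(\frac{5 z^{2}}{3} - 1 \right)} + 6 \sin{\left(\frac{3 z^{2}}{4} + \frac{z}{2} + \frac{3}{4} \right)}}{2} is an antiderivative of f.
Check: d/dz[\frac{45 z^{4} + \sin{\left(\frac{5 z^{2}}{3} - 1 \right)} + 6 \sin{\left(\frac{3 z^{2}}{4} + \frac{z}{2} + \frac{3}{4} \right)}}{2}] = 90 z^{3} + \frac{5 z \cos{\left(\frac{5 z^{2}}{3} - 1 \right)}}{3} + \frac{9 z \cos{\left(\frac{3 z^{2}}{4} + \frac{z}{2} + \frac{3}{4} \right)}}{2} + \frac{3 \cos{\left(\frac{3 z^{2}}{4} + \frac{z}{2} + \frac{3}{4} \right)}}{2}, which equals f(z).
F(5/2) = \frac{\sin{\left(\frac{113}{12} \right)}}{2} + 3 \sin{\left(\frac{107}{16} \right)} + \frac{28125}{32}; F(-3/2) = \frac{\sin{\left(\frac{11}{4} \right)}}{2} + 3 \sin{\left(\frac{27}{16} \right)} + \frac{3645}{32}.
Integral = F(5/2) - F(-3/2) = - 3 \sin{\left(\frac{27}{16} \right)} - \frac{\sin{\left(\frac{11}{4} \right)}}{2} + \frac{\sin{\left(\frac{113}{12} \right)}}{2} + 3 \sin{\left(\frac{107}{16} \right)} + 765.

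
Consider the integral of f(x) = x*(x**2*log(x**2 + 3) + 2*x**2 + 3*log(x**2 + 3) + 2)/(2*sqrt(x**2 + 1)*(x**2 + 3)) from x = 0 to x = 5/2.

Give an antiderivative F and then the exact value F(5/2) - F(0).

f has the shape u'v + uv' for u = sqrt(x**2 + 1)/2 and v = log(x**2 + 3) — it is the derivative of the product u*v.
F(x) = sqrt(x**2 + 1)*log(x**2 + 3)/2 is an antiderivative of f.
Check: d/dx[sqrt(x**2 + 1)*log(x**2 + 3)/2] = (x**3*log(x**2 + 3) + 2*x**3 + 3*x*log(x**2 + 3) + 2*x)/(2*x**2*sqrt(x**2 + 1) + 6*sqrt(x**2 + 1)), which equals f(x).
F(5/2) = sqrt(29)*log(37/4)/4; F(0) = log(3)/2.
Integral = F(5/2) - F(0) = -log(3)/2 + sqrt(29)*log(37/4)/4.

Antiderivative: F(x) = sqrt(x**2 + 1)*log(x**2 + 3)/2; value = -log(3)/2 + sqrt(29)*log(37/4)/4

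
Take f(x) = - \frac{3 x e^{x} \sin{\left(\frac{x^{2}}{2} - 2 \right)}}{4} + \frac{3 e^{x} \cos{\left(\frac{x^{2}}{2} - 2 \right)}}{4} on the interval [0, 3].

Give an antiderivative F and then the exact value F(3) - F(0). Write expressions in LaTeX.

f has the shape u'v + uv' for u = \frac{3 \cos{\left(\frac{x^{2}}{2} - 2 \right)}}{4} and v = e^{x} — it is the derivative of the product u*v.
F(x) = \frac{3 e^{x} \cos{\left(\frac{x^{2}}{2} - 2 \right)}}{4} is an antiderivative of f.
Check: d/dx[\frac{3 e^{x} \cos{\left(\frac{x^{2}}{2} - 2 \right)}}{4}] = - \frac{3 x e^{x} \sin{\left(\frac{x^{2}}{2} - 2 \right)}}{4} + \frac{3 e^{x} \cos{\left(\frac{x^{2}}{2} - 2 \right)}}{4} = f(x).
F(3) = \frac{3 e^{3} \cos{\left(\frac{5}{2} \right)}}{4}; F(0) = \frac{3 \cos{\left(2 \right)}}{4}.
Integral = F(3) - F(0) = \frac{3 e^{3} \cos{\left(\frac{5}{2} \right)}}{4} - \frac{3 \cos{\left(2 \right)}}{4}.

Antiderivative: F(x) = \frac{3 e^{x} \cos{\left(\frac{x^{2}}{2} - 2 \right)}}{4}; value = \frac{3 e^{3} \cos{\left(\frac{5}{2} \right)}}{4} - \frac{3 \cos{\left(2 \right)}}{4}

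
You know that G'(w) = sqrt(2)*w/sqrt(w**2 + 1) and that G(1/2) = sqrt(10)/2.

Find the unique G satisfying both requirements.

G(w) = sqrt(2*w**2 + 2)

G'(w) matches the chain-rule pattern g'(h)*h' with inner function h(w) = 2*w**2 + 2; substituting u = h(w) collapses the integral.
A general antiderivative is sqrt(2*w**2 + 2) + C.
The condition gives C = sqrt(10)/2 - (sqrt(10)/2) = 0.
So G(w) = sqrt(2*w**2 + 2).
Check: d/dw[sqrt(2*w**2 + 2)] = sqrt(2)*w/sqrt(w**2 + 1) = G'(w).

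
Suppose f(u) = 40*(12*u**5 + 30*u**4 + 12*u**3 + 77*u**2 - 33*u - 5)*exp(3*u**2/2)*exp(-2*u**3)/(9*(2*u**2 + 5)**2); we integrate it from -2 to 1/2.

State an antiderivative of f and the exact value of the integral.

Antiderivative: F(u) = -20*u*exp(3*u**2/2)/(9*u**2*exp(2*u**3) + 45*exp(2*u**3)/2) - 20*exp(3*u**2/2)/(3*u**2*exp(2*u**3) + 15*exp(2*u**3)/2); value = -280*exp(1/8)/99 + 40*exp(22)/117

For F(u) to be correct the identity F'(u) - f(u) = 0 must hold.
F(u) = -20*u*exp(3*u**2/2)/(9*u**2*exp(2*u**3) + 45*exp(2*u**3)/2) - 20*exp(3*u**2/2)/(3*u**2*exp(2*u**3) + 15*exp(2*u**3)/2) is an antiderivative of f.
Check: d/du[-20*u*exp(3*u**2/2)/(9*u**2*exp(2*u**3) + 45*exp(2*u**3)/2) - 20*exp(3*u**2/2)/(3*u**2*exp(2*u**3) + 15*exp(2*u**3)/2)] = (480*u**5*exp(3*u**2/2) + 1200*u**4*exp(3*u**2/2) + 480*u**3*exp(3*u**2/2) + 3080*u**2*exp(3*u**2/2) - 1320*u*exp(3*u**2/2) - 200*exp(3*u**2/2))/(36*u**4*exp(2*u**3) + 180*u**2*exp(2*u**3) + 225*exp(2*u**3)), which equals f(u).
F(1/2) = -280*exp(1/8)/99; F(-2) = -40*exp(22)/117.
Integral = F(1/2) - F(-2) = -280*exp(1/8)/99 + 40*exp(22)/117.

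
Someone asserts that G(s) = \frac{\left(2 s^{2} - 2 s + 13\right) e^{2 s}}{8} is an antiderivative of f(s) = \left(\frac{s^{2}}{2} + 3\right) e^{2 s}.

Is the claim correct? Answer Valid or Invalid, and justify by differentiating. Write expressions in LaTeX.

d/ds[G] = \frac{s^{2} e^{2 s}}{2} + 3 e^{2 s}
This equals f(s) exactly, so the claim holds.

Valid: G'(s) = f(s).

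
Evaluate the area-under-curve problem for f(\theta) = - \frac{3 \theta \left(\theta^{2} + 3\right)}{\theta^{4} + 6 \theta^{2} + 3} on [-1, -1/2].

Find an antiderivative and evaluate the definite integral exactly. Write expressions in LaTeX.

The substitution u = \frac{2 \theta^{4}}{3} + 4 \theta^{2} + 2 works: f is exactly (dF/du)*(du/d\theta) for that inner function.
F(\theta) = - \frac{3 \log{\left(\frac{2 \theta^{4}}{3} + 4 \theta^{2} + 2 \right)}}{4} is an antiderivative of f.
Check: d/d\theta[- \frac{3 \log{\left(\frac{2 \theta^{4}}{3} + 4 \theta^{2} + 2 \right)}}{4}] = \frac{- 3 \theta^{3} - 9 \theta}{\theta^{4} + 6 \theta^{2} + 3}, which equals f(\theta).
F(-1/2) = - \frac{3 \log{\left(\frac{73}{24} \right)}}{4}; F(-1) = - \frac{3 \log{\left(\frac{20}{3} \right)}}{4}.
Integral = F(-1/2) - F(-1) = - \frac{3 \log{\left(\frac{73}{24} \right)}}{4} + \frac{3 \log{\left(\frac{20}{3} \right)}}{4}.

Antiderivative: F(\theta) = - \frac{3 \log{\left(\frac{2 \theta^{4}}{3} + 4 \theta^{2} + 2 \right)}}{4}; value = - \frac{3 \log{\left(\frac{73}{24} \right)}}{4} + \frac{3 \log{\left(\frac{20}{3} \right)}}{4}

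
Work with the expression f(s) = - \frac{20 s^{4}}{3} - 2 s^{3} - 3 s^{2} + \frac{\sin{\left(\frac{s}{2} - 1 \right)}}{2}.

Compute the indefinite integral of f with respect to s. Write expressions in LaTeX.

F(s) = - \frac{4 s^{5}}{3} - \frac{s^{4}}{2} - s^{3} - \cos{\left(\frac{s}{2} - 1 \right)} + C

The integrand splits into summands that can be handled one at a time.
Check: d/ds[- \frac{4 s^{5}}{3} - \frac{s^{4}}{2} - s^{3} - \cos{\left(\frac{s}{2} - 1 \right)}] = - \frac{20 s^{4}}{3} - 2 s^{3} - 3 s^{2} + \frac{\sin{\left(\frac{s}{2} - 1 \right)}}{2} = f(s).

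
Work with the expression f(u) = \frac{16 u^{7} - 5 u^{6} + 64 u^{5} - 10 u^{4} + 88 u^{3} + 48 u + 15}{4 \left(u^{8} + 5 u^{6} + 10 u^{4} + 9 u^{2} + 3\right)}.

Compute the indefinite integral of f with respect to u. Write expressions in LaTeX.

F(u) = \frac{5 u}{4 u^{2} + 4} + \log{\left(\frac{2 u^{4}}{3} + 2 u^{2} + 2 \right)} - \frac{1}{u^{2} + 1} + C

Check any antiderivative F(u) by computing F'(u) and comparing it with f(u).
Check: d/du[\frac{5 u}{4 u^{2} + 4} + \log{\left(\frac{2 u^{4}}{3} + 2 u^{2} + 2 \right)} - \frac{1}{u^{2} + 1}] = \frac{16 u^{7} - 5 u^{6} + 64 u^{5} - 10 u^{4} + 88 u^{3} + 48 u + 15}{4 u^{8} + 20 u^{6} + 40 u^{4} + 36 u^{2} + 12}, which equals f(u).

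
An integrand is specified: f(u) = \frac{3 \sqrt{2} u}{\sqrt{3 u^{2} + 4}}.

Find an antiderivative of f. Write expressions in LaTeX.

f matches the chain-rule pattern g'(h)*h' with inner function h(u) = \frac{3 u^{2}}{2} + 2; substituting w = h(u) collapses the integral.
Check: d/du[2 \sqrt{\frac{3 u^{2}}{2} + 2}] = \frac{3 \sqrt{2} u}{\sqrt{3 u^{2} + 4}} = f(u).

An antiderivative is F(u) = 2 \sqrt{\frac{3 u^{2}}{2} + 2}.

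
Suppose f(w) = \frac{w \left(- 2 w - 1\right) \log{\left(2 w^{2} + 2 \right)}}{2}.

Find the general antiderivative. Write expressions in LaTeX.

F(w) = \frac{8 w^{3} + 3 w^{2} \left(- 4 w - 3\right) \log{\left(2 w^{2} + 2 \right)} + 9 w^{2} - 24 w - 9 \log{\left(w^{2} + 1 \right)} + 24 \operatorname{atan}{\left(w \right)}}{36} + C

Differentiate the proposed F(w) back; it has to land on f(w) exactly.
Check: d/dw[\frac{8 w^{3} + 3 w^{2} \left(- 4 w - 3\right) \log{\left(2 w^{2} + 2 \right)} + 9 w^{2} - 24 w - 9 \log{\left(w^{2} + 1 \right)} + 24 \operatorname{atan}{\left(w \right)}}{36}] = - w^{2} \log{\left(w^{2} + 1 \right)} - w^{2} \log{\left(2 \right)} - \frac{w \log{\left(w^{2} + 1 \right)}}{2} - \frac{w \log{\left(2 \right)}}{2}, which equals f(w).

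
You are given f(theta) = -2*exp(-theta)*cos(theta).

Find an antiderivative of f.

An antiderivative is F(theta) = (-sin(theta) + cos(theta))*exp(-theta).

Since d/dtheta undoes antidifferentiation here, F'(theta) = f(theta) is required of F(theta).
Check: d/dtheta[(-sin(theta) + cos(theta))*exp(-theta)] = -2*exp(-theta)*cos(theta) = f(theta).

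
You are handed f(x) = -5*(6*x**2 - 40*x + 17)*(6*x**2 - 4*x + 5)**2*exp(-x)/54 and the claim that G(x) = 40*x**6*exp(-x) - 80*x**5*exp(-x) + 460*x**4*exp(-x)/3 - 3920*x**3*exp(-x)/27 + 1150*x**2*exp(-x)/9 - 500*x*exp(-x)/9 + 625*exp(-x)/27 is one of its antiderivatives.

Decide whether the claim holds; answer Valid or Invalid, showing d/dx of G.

d/dx[G] = (-1080*x**6 + 8640*x**5 - 14940*x**4 + 20480*x**3 - 15210*x**2 + 8400*x - 2125)*exp(-x)/27
d/dx[G] - f(x) = (-1080*x**6 + 8640*x**5 - 14940*x**4 + 20480*x**3 - 15210*x**2 + 8400*x - 2125)*exp(-x)/54 != 0.

Invalid: d/dx[G] - f = (-1080*x**6 + 8640*x**5 - 14940*x**4 + 20480*x**3 - 15210*x**2 + 8400*x - 2125)*exp(-x)/54, which is not 0.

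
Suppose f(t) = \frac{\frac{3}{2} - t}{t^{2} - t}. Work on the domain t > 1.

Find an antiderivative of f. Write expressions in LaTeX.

Factor the denominator (2 t \left(t - 1\right)) and decompose: f = \frac{1}{2 \left(t - 1\right)} - \frac{3}{2 t}; each piece integrates to a log, atan, or power term.
Check: d/dt[\frac{- 3 \log{\left(t \right)} + \log{\left(t - 1 \right)}}{2}] = \frac{3 - 2 t}{2 t^{2} - 2 t}, which equals f(t).

An antiderivative is F(t) = \frac{- 3 \log{\left(t \right)} + \log{\left(t - 1 \right)}}{2}.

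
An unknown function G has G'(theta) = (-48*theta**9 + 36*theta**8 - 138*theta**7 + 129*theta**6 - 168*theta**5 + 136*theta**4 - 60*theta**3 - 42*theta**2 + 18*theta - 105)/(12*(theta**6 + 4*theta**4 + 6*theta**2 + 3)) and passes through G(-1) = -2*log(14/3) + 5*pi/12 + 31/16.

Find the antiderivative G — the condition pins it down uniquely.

G(theta) = -(theta**2 - theta/2 - 5/4)**2 - 2*log(2*theta**4/3 + 2*theta**2 + 2) - 5*atan(theta)/3 + 2

Differentiate the proposed G(theta) back; it has to land on the given G'(theta).
A general antiderivative is -(theta**2 - theta/2 - 5/4)**2 - 2*log(2*theta**4/3 + 2*theta**2 + 2) - 5*atan(theta)/3 + C.
The condition gives C = -2*log(14/3) + 5*pi/12 + 31/16 - (-2*log(14/3) - 1/16 + 5*pi/12) = 2.
So G(theta) = -(theta**2 - theta/2 - 5/4)**2 - 2*log(2*theta**4/3 + 2*theta**2 + 2) - 5*atan(theta)/3 + 2.
Check: d/dtheta[-(theta**2 - theta/2 - 5/4)**2 - 2*log(2*theta**4/3 + 2*theta**2 + 2) - 5*atan(theta)/3 + 2] = (-48*theta**9 + 36*theta**8 - 138*theta**7 + 129*theta**6 - 168*theta**5 + 136*theta**4 - 60*theta**3 - 42*theta**2 + 18*theta - 105)/(12*theta**6 + 48*theta**4 + 72*theta**2 + 36), which equals G'(theta).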